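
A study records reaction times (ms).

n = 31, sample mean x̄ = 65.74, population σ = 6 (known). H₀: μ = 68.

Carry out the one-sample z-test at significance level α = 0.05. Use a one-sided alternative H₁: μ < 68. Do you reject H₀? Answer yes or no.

reject H₀: yes

SE = σ/√n = 6/√31 = 1.0776
z = (x̄−μ₀)/SE = (65.74−68)/1.0776 = -2.0972
p-value (one-sided, H₁ less) = 0.01799
At α=0.05: p < α → reject H₀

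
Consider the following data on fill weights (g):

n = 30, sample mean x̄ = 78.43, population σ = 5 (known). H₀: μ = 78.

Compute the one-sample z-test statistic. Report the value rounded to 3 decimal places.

SE = σ/√n = 5/√30 = 0.9129
z = (x̄−μ₀)/SE = (78.43−78)/0.9129 = 0.4710

test statistic = 0.471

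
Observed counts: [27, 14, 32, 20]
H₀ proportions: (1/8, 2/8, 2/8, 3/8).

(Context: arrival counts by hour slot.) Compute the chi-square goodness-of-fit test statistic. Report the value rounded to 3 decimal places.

test statistic = 33.652

n = 93; E_i = n·p_i = [11.62, 23.25, 23.25, 34.88]
χ² = (27−11.62)²/11.62 + (14−23.25)²/23.25 + (32−23.25)²/23.25 + (20−34.88)²/34.88 = 33.6523
df = 3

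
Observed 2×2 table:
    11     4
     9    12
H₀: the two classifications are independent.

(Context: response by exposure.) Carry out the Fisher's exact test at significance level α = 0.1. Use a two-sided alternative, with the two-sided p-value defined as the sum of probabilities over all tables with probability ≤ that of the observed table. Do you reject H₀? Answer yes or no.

Margins: r₁=15, r₂=21, c₁=20, c₂=16, n=36
p_obs = C(15,11)·C(21,9)/C(36,20); sum pmf over tables with pmf ≤ p_obs
p-value (two-sided) = 0.09585
At α=0.1: p < α → reject H₀

reject H₀: yes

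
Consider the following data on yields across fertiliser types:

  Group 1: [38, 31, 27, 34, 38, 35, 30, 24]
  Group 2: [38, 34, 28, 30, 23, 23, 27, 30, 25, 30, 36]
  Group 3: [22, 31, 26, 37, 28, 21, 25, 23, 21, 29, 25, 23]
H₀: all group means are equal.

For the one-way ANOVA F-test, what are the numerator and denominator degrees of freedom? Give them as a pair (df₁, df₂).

degrees of freedom = [2, 28]

k = 3 groups, N = 31 total
df = (k−1, N−k) = (3−1, 31−3) = (2, 28)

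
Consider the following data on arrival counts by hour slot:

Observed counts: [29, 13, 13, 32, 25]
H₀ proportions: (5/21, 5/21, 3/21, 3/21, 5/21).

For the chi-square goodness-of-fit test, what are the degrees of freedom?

degrees of freedom = 4

df = k − 1 = 5 − 1 = 4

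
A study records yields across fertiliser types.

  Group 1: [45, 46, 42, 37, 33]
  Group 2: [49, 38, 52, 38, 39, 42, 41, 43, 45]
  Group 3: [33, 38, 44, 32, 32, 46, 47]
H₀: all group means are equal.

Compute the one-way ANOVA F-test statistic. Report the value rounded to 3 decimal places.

test statistic = 1.058

Group means [40.60, 43.00, 38.86], grand mean 41.048
SSB = Σnᵢ(x̄ᵢ−x̄)² = 68.895; SSW = ΣΣ(x−x̄ᵢ)² = 586.057
MSB = 68.895/2 = 34.4476; MSW = 586.057/18 = 32.5587
F = MSB/MSW = 1.0580
df = (2, 18)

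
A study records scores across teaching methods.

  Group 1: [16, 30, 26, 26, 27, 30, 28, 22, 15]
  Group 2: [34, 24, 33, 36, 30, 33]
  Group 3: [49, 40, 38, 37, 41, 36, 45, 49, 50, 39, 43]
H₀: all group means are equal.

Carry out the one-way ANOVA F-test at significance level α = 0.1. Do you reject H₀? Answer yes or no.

Group means [24.44, 31.67, 42.45], grand mean 33.731
SSB = Σnᵢ(x̄ᵢ−x̄)² = 1638.833; SSW = ΣΣ(x−x̄ᵢ)² = 602.283
MSB = 1638.833/2 = 819.4163; MSW = 602.283/23 = 26.1862
F = MSB/MSW = 31.2919
df = (2, 23)
p-value (upper-tail) = 0.00000
At α=0.1: p < α → reject H₀

reject H₀: yes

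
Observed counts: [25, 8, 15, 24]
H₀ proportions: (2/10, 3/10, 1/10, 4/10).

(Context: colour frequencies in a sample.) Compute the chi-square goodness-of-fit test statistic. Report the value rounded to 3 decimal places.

test statistic = 25.616

n = 72; E_i = n·p_i = [14.40, 21.60, 7.20, 28.80]
χ² = (25−14.40)²/14.40 + (8−21.60)²/21.60 + (15−7.20)²/7.20 + (24−28.80)²/28.80 = 25.6157
df = 3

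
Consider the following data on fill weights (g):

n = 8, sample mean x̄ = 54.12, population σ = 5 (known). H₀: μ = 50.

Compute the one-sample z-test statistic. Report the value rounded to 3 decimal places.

test statistic = 2.331

SE = σ/√n = 5/√8 = 1.7678
z = (x̄−μ₀)/SE = (54.12−50)/1.7678 = 2.3306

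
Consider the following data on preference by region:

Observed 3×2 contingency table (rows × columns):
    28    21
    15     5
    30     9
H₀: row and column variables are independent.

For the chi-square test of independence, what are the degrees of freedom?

df = (r−1)(c−1) = (3−1)·(2−1) = 2

degrees of freedom = 2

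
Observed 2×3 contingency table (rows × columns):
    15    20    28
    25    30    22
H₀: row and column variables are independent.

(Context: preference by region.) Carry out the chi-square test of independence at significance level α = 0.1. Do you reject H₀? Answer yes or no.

reject H₀: no

Row totals [63, 77], col totals [40, 50, 50], n=140
χ² = (15−18.00)²/18.00 + (20−22.50)²/22.50 + (28−22.50)²/22.50 + (25−22.00)²/22.00 + (30−27.50)²/27.50 + (22−27.50)²/27.50 = 3.8586
df = 2
p-value (upper-tail) = 0.14525
At α=0.1: p ≥ α → fail to reject H₀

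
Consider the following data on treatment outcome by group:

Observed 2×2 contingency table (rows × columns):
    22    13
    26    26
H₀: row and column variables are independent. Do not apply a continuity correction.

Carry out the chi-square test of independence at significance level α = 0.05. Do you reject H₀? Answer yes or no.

reject H₀: no

Row totals [35, 52], col totals [48, 39], n=87
χ² = (22−19.31)²/19.31 + (13−15.69)²/15.69 + (26−28.69)²/28.69 + (26−23.31)²/23.31 = 1.3982
df = 1
p-value (upper-tail) = 0.23702
At α=0.05: p ≥ α → fail to reject H₀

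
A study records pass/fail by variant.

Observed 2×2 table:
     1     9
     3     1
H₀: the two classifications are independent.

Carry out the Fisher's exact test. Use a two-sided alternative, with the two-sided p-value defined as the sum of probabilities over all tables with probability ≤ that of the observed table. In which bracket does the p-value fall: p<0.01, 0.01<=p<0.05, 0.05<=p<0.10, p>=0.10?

Margins: r₁=10, r₂=4, c₁=4, c₂=10, n=14
p_obs = C(10,1)·C(4,3)/C(14,4); sum pmf over tables with pmf ≤ p_obs
p-value (two-sided) = 0.04096
→ bracket: 0.01<=p<0.05

p-value bracket: 0.01<=p<0.05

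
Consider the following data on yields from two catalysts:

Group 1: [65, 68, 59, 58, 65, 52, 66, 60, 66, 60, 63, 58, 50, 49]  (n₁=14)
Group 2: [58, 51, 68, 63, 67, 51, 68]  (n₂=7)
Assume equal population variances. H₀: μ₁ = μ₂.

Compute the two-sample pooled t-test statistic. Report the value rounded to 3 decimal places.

x̄₁=59.929, s₁=6.133, n₁=14
x̄₂=60.857, s₂=7.603, n₂=7
s_p² = [13·6.133² + 6·7.603²]/19 = 43.9887
SE = √(s_p²·(1/14+1/7)) = 3.0702
t = (59.929−60.857)/3.0702 = -0.3024
df = 19

test statistic = -0.302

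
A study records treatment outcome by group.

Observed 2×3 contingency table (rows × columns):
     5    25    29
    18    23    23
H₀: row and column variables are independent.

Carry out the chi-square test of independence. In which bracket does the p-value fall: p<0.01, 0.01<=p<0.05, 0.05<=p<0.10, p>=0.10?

p-value bracket: 0.01<=p<0.05

Row totals [59, 64], col totals [23, 48, 52], n=123
χ² = (5−11.03)²/11.03 + (25−23.02)²/23.02 + (29−24.94)²/24.94 + (18−11.97)²/11.97 + (23−24.98)²/24.98 + (23−27.06)²/27.06 = 7.9333
df = 2
p-value (upper-tail) = 0.01894
→ bracket: 0.01<=p<0.05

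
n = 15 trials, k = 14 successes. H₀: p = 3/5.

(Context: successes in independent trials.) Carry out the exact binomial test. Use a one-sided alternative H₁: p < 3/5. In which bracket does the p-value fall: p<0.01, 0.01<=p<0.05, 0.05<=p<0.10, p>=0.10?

p-value bracket: p>=0.10

Exact binomial: n=15, k=14, p₀=3/5=0.6000
P(X≤14) from Σ C(n,i)·p₀^i·(1−p₀)^(n−i)
p-value (one-sided, H₁ less) = 0.99953
→ bracket: p>=0.10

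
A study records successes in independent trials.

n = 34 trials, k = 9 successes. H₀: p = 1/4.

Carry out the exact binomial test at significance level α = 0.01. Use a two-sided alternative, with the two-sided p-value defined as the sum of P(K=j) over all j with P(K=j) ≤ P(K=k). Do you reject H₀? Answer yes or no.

Exact binomial: n=34, k=9, p₀=1/4=0.2500
P(X=j) = C(n,j)·p₀^j·(1−p₀)^(n−j); p = Σ P(X=j) over j with P(X=j) ≤ P(X=9)
p-value (two-sided) = 0.84364
At α=0.01: p ≥ α → fail to reject H₀

reject H₀: no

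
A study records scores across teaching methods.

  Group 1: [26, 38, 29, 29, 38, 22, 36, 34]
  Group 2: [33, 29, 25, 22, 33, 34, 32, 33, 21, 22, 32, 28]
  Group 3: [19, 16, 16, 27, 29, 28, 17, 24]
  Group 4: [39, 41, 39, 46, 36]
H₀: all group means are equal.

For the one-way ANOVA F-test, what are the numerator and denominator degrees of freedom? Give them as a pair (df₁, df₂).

k = 4 groups, N = 33 total
df = (k−1, N−k) = (4−1, 33−4) = (3, 29)

degrees of freedom = [3, 29]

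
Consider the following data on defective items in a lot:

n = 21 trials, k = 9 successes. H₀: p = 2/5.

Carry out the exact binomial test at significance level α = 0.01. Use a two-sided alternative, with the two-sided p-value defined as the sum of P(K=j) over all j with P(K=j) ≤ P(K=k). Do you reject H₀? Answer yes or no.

Exact binomial: n=21, k=9, p₀=2/5=0.4000
P(X=j) = C(n,j)·p₀^j·(1−p₀)^(n−j); p = Σ P(X=j) over j with P(X=j) ≤ P(X=9)
p-value (two-sided) = 0.82582
At α=0.01: p ≥ α → fail to reject H₀

reject H₀: no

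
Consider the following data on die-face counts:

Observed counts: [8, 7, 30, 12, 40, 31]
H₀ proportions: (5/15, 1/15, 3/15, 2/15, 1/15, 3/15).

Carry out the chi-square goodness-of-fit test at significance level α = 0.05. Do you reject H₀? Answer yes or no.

reject H₀: yes

n = 128; E_i = n·p_i = [42.67, 8.53, 25.60, 17.07, 8.53, 25.60]
χ² = (8−42.67)²/42.67 + (7−8.53)²/8.53 + (30−25.60)²/25.60 + (12−17.07)²/17.07 + (40−8.53)²/8.53 + (31−25.60)²/25.60 = 147.8750
df = 5
p-value (upper-tail) = 0.00000
At α=0.05: p < α → reject H₀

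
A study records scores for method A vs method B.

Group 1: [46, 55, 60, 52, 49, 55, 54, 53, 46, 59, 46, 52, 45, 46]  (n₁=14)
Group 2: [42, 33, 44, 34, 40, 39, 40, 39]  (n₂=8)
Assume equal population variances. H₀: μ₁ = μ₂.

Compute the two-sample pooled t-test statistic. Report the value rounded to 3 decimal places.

x̄₁=51.286, s₁=5.045, n₁=14
x̄₂=38.875, s₂=3.720, n₂=8
s_p² = [13·5.045² + 7·3.720²]/20 = 21.3866
SE = √(s_p²·(1/14+1/8)) = 2.0496
t = (51.286−38.875)/2.0496 = 6.0551
df = 20

test statistic = 6.055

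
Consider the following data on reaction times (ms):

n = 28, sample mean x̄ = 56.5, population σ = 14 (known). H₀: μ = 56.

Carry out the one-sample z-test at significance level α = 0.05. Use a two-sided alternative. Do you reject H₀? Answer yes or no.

reject H₀: no

SE = σ/√n = 14/√28 = 2.6458
z = (x̄−μ₀)/SE = (56.5−56)/2.6458 = 0.1890
p-value (two-sided) = 0.85011
At α=0.05: p ≥ α → fail to reject H₀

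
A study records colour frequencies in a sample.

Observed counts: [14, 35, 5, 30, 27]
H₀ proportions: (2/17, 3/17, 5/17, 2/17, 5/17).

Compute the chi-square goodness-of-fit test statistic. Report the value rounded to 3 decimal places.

n = 111; E_i = n·p_i = [13.06, 19.59, 32.65, 13.06, 32.65]
χ² = (14−13.06)²/13.06 + (35−19.59)²/19.59 + (5−32.65)²/32.65 + (30−13.06)²/13.06 + (27−32.65)²/32.65 = 58.5610
df = 4

test statistic = 58.561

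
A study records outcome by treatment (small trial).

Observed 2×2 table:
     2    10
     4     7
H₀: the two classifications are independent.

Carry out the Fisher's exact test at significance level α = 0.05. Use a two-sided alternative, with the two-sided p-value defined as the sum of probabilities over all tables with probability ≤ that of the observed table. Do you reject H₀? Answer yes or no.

reject H₀: no

Margins: r₁=12, r₂=11, c₁=6, c₂=17, n=23
p_obs = C(12,2)·C(11,4)/C(23,6); sum pmf over tables with pmf ≤ p_obs
p-value (two-sided) = 0.37071
At α=0.05: p ≥ α → fail to reject H₀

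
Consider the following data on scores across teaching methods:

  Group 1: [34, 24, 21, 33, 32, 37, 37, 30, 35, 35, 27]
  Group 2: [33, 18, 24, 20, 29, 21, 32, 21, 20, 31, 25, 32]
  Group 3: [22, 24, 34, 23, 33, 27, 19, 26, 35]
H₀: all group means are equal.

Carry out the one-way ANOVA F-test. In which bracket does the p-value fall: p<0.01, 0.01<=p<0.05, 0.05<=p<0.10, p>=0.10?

Group means [31.36, 25.50, 27.00], grand mean 27.938
SSB = Σnᵢ(x̄ᵢ−x̄)² = 208.330; SSW = ΣΣ(x−x̄ᵢ)² = 889.545
MSB = 208.330/2 = 104.1648; MSW = 889.545/29 = 30.6740
F = MSB/MSW = 3.3959
df = (2, 29)
p-value (upper-tail) = 0.04731
→ bracket: 0.01<=p<0.05

p-value bracket: 0.01<=p<0.05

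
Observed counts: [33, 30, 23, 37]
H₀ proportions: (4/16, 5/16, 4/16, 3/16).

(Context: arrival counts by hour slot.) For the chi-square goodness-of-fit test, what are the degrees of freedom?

degrees of freedom = 3

df = k − 1 = 4 − 1 = 3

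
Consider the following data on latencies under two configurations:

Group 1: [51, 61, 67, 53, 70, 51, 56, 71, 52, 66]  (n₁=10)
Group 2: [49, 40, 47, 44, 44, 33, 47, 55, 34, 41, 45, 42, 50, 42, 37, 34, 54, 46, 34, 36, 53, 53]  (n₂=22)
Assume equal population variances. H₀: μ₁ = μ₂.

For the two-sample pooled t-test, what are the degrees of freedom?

df = n₁ + n₂ − 2 = 10 + 22 − 2 = 30

degrees of freedom = 30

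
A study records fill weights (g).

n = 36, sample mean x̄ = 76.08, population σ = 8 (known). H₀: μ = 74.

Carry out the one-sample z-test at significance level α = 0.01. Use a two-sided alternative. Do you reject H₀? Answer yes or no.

reject H₀: no

SE = σ/√n = 8/√36 = 1.3333
z = (x̄−μ₀)/SE = (76.08−74)/1.3333 = 1.5600
p-value (two-sided) = 0.11876
At α=0.01: p ≥ α → fail to reject H₀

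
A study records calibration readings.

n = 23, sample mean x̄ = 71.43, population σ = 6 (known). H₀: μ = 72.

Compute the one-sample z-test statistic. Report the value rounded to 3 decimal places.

test statistic = -0.456

SE = σ/√n = 6/√23 = 1.2511
z = (x̄−μ₀)/SE = (71.43−72)/1.2511 = -0.4556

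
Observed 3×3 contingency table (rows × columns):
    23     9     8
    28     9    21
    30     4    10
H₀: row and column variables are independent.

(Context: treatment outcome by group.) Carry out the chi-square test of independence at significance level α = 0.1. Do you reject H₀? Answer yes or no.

reject H₀: no

Row totals [40, 58, 44], col totals [81, 22, 39], n=142
χ² = (23−22.82)²/22.82 + (9−6.20)²/6.20 + (8−10.99)²/10.99 + (28−33.08)²/33.08 + (9−8.99)²/8.99 + (21−15.93)²/15.93 + (30−25.10)²/25.10 + (4−6.82)²/6.82 + (10−12.08)²/12.08 = 6.9568
df = 4
p-value (upper-tail) = 0.13819
At α=0.1: p ≥ α → fail to reject H₀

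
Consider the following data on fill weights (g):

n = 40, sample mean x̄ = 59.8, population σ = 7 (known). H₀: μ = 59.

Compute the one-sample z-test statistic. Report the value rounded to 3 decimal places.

SE = σ/√n = 7/√40 = 1.1068
z = (x̄−μ₀)/SE = (59.8−59)/1.1068 = 0.7228

test statistic = 0.723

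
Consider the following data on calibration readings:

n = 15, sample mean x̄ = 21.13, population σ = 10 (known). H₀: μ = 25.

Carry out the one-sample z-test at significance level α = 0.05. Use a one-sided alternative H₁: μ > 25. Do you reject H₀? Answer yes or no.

reject H₀: no

SE = σ/√n = 10/√15 = 2.5820
z = (x̄−μ₀)/SE = (21.13−25)/2.5820 = -1.4988
p-value (one-sided, H₁ greater) = 0.93304
At α=0.05: p ≥ α → fail to reject H₀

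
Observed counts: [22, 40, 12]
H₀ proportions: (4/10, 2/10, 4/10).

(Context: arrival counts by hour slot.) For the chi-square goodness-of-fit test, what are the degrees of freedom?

degrees of freedom = 2

df = k − 1 = 3 − 1 = 2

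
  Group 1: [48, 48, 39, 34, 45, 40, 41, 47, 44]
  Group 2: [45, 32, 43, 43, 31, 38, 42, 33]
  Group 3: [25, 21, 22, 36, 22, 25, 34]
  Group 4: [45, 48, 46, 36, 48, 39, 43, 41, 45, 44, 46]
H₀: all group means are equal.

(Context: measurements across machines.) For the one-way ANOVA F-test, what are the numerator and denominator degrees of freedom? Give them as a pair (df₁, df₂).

k = 4 groups, N = 35 total
df = (k−1, N−k) = (4−1, 35−4) = (3, 31)

degrees of freedom = [3, 31]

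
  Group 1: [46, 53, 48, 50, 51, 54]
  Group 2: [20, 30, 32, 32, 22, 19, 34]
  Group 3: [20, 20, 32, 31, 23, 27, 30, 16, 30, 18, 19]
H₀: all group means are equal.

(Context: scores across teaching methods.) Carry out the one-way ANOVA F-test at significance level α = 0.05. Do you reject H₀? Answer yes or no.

reject H₀: yes

Group means [50.33, 27.00, 24.18], grand mean 31.542
SSB = Σnᵢ(x̄ᵢ−x̄)² = 2858.989; SSW = ΣΣ(x−x̄ᵢ)² = 642.970
MSB = 2858.989/2 = 1429.4943; MSW = 642.970/21 = 30.6176
F = MSB/MSW = 46.6886
df = (2, 21)
p-value (upper-tail) = 0.00000
At α=0.05: p < α → reject H₀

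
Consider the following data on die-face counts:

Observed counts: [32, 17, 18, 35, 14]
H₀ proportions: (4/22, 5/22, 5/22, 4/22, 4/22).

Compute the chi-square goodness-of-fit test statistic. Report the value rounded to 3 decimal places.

test statistic = 23.178

n = 116; E_i = n·p_i = [21.09, 26.36, 26.36, 21.09, 21.09]
χ² = (32−21.09)²/21.09 + (17−26.36)²/26.36 + (18−26.36)²/26.36 + (35−21.09)²/21.09 + (14−21.09)²/21.09 = 23.1784
df = 4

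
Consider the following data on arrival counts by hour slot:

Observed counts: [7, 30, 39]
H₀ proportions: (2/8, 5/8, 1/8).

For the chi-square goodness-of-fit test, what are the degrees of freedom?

df = k − 1 = 3 − 1 = 2

degrees of freedom = 2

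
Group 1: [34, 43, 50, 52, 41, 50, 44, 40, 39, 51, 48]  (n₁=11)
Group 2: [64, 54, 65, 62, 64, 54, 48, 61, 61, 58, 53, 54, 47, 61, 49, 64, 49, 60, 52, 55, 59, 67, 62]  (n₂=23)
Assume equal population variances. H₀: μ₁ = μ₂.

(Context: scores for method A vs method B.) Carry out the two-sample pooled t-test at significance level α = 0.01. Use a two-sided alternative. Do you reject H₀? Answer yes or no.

reject H₀: yes

x̄₁=44.727, s₁=5.884, n₁=11
x̄₂=57.522, s₂=6.022, n₂=23
s_p² = [10·5.884² + 22·6.022²]/32 = 35.7475
SE = √(s_p²·(1/11+1/23)) = 2.1918
t = (44.727−57.522)/2.1918 = -5.8374
df = 32
p-value (two-sided) = 0.00000
At α=0.01: p < α → reject H₀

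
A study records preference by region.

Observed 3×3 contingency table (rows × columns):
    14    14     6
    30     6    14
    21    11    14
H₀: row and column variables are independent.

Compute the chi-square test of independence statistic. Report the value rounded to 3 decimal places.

Row totals [34, 50, 46], col totals [65, 31, 34], n=130
χ² = (14−17.00)²/17.00 + (14−8.11)²/8.11 + (6−8.89)²/8.89 + (30−25.00)²/25.00 + (6−11.92)²/11.92 + (14−13.08)²/13.08 + (21−23.00)²/23.00 + (11−10.97)²/10.97 + (14−12.03)²/12.03 = 10.2563
df = 4

test statistic = 10.256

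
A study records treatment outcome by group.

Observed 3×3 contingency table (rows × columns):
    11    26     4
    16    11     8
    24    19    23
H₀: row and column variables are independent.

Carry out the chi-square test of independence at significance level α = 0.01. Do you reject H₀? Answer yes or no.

reject H₀: yes

Row totals [41, 35, 66], col totals [51, 56, 35], n=142
χ² = (11−14.73)²/14.73 + (26−16.17)²/16.17 + (4−10.11)²/10.11 + (16−12.57)²/12.57 + (11−13.80)²/13.80 + (8−8.63)²/8.63 + (24−23.70)²/23.70 + (19−26.03)²/26.03 + (23−16.27)²/16.27 = 16.8468
df = 4
p-value (upper-tail) = 0.00207
At α=0.01: p < α → reject H₀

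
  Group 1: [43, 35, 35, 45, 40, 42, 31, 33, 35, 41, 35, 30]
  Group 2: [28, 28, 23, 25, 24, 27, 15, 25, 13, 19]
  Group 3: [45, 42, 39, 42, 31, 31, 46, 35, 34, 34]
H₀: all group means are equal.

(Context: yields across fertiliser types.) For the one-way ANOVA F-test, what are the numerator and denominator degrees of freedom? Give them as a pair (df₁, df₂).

k = 3 groups, N = 32 total
df = (k−1, N−k) = (3−1, 32−3) = (2, 29)

degrees of freedom = [2, 29]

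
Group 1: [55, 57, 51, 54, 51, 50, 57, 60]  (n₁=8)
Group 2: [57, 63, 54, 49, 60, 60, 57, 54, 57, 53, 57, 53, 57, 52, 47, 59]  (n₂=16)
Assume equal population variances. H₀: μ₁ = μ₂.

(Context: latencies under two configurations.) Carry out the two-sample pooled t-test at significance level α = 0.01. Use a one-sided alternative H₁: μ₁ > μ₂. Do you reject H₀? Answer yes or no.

x̄₁=54.375, s₁=3.543, n₁=8
x̄₂=55.562, s₂=4.195, n₂=16
s_p² = [7·3.543² + 15·4.195²]/22 = 15.9915
SE = √(s_p²·(1/8+1/16)) = 1.7316
t = (54.375−55.562)/1.7316 = -0.6858
df = 22
p-value (one-sided, H₁ greater) = 0.74999
At α=0.01: p ≥ α → fail to reject H₀

reject H₀: no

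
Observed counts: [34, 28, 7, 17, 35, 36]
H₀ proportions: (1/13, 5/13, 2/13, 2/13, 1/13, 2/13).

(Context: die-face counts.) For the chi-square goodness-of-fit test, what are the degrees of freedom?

degrees of freedom = 5

df = k − 1 = 6 − 1 = 5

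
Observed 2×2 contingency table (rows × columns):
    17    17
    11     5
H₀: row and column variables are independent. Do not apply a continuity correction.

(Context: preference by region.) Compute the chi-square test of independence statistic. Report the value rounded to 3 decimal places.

test statistic = 1.552

Row totals [34, 16], col totals [28, 22], n=50
χ² = (17−19.04)²/19.04 + (17−14.96)²/14.96 + (11−8.96)²/8.96 + (5−7.04)²/7.04 = 1.5524
df = 1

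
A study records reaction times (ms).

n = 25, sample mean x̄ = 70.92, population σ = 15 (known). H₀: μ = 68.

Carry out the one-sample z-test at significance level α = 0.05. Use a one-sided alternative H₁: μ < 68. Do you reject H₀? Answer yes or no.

SE = σ/√n = 15/√25 = 3.0000
z = (x̄−μ₀)/SE = (70.92−68)/3.0000 = 0.9733
p-value (one-sided, H₁ less) = 0.83481
At α=0.05: p ≥ α → fail to reject H₀

reject H₀: no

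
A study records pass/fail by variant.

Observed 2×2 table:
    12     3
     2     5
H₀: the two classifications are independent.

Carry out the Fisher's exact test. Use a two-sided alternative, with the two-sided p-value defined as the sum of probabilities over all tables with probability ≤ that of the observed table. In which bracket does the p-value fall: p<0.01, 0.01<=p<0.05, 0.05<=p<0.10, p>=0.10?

p-value bracket: 0.05<=p<0.10

Margins: r₁=15, r₂=7, c₁=14, c₂=8, n=22
p_obs = C(15,12)·C(7,2)/C(22,14); sum pmf over tables with pmf ≤ p_obs
p-value (two-sided) = 0.05235
→ bracket: 0.05<=p<0.10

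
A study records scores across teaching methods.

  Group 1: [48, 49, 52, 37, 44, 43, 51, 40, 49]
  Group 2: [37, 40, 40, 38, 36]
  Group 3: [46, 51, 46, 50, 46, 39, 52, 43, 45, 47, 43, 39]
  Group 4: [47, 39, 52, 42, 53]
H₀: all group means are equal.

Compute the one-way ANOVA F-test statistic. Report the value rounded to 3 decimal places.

Group means [45.89, 38.20, 45.58, 46.60], grand mean 44.645
SSB = Σnᵢ(x̄ᵢ−x̄)² = 251.291; SSW = ΣΣ(x−x̄ᵢ)² = 567.806
MSB = 251.291/3 = 83.7637; MSW = 567.806/27 = 21.0298
F = MSB/MSW = 3.9831
df = (3, 27)

test statistic = 3.983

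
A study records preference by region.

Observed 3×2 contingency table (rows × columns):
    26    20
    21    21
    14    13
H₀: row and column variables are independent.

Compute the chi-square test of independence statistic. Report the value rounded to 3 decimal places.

Row totals [46, 42, 27], col totals [61, 54], n=115
χ² = (26−24.40)²/24.40 + (20−21.60)²/21.60 + (21−22.28)²/22.28 + (21−19.72)²/19.72 + (14−14.32)²/14.32 + (13−12.68)²/12.68 = 0.3950
df = 2

test statistic = 0.395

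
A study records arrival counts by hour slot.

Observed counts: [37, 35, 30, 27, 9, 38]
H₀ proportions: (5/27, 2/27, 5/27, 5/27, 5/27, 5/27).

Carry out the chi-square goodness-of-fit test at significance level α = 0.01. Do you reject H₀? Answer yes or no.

n = 176; E_i = n·p_i = [32.59, 13.04, 32.59, 32.59, 32.59, 32.59]
χ² = (37−32.59)²/32.59 + (35−13.04)²/13.04 + (30−32.59)²/32.59 + (27−32.59)²/32.59 + (9−32.59)²/32.59 + (38−32.59)²/32.59 = 56.7369
df = 5
p-value (upper-tail) = 0.00000
At α=0.01: p < α → reject H₀

reject H₀: yes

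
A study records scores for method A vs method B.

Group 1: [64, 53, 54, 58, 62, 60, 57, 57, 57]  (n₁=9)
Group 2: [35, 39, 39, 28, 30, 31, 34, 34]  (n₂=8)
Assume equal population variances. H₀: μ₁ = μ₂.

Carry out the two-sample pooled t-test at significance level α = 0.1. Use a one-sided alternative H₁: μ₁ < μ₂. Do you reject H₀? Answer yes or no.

reject H₀: no

x̄₁=58.000, s₁=3.536, n₁=9
x̄₂=33.750, s₂=3.991, n₂=8
s_p² = [8·3.536² + 7·3.991²]/15 = 14.1000
SE = √(s_p²·(1/9+1/8)) = 1.8246
t = (58.000−33.750)/1.8246 = 13.2906
df = 15
p-value (one-sided, H₁ less) = 1.00000
At α=0.1: p ≥ α → fail to reject H₀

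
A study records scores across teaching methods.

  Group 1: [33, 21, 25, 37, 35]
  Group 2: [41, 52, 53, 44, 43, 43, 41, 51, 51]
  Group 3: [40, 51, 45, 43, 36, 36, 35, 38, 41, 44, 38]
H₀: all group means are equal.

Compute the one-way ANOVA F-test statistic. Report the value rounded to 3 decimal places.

Group means [30.20, 46.56, 40.64], grand mean 40.680
SSB = Σnᵢ(x̄ᵢ−x̄)² = 859.872; SSW = ΣΣ(x−x̄ᵢ)² = 625.568
MSB = 859.872/2 = 429.9362; MSW = 625.568/22 = 28.4349
F = MSB/MSW = 15.1200
df = (2, 22)

test statistic = 15.120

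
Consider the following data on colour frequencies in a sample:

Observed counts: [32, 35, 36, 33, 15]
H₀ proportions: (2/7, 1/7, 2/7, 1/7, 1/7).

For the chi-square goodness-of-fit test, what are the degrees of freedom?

df = k − 1 = 5 − 1 = 4

degrees of freedom = 4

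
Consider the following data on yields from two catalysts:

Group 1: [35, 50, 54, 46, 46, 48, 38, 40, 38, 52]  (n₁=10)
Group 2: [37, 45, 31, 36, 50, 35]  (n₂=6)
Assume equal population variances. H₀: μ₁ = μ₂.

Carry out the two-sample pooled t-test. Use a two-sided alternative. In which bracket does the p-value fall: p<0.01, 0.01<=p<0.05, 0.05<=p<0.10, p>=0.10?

x̄₁=44.700, s₁=6.567, n₁=10
x̄₂=39.000, s₂=7.071, n₂=6
s_p² = [9·6.567² + 5·7.071²]/14 = 45.5786
SE = √(s_p²·(1/10+1/6)) = 3.4863
t = (44.700−39.000)/3.4863 = 1.6350
df = 14
p-value (two-sided) = 0.12433
→ bracket: p>=0.10

p-value bracket: p>=0.10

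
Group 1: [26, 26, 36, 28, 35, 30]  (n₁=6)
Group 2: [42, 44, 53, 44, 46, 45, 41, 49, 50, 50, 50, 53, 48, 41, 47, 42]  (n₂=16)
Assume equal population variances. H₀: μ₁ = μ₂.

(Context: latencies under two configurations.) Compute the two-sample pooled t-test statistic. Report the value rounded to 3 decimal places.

x̄₁=30.167, s₁=4.401, n₁=6
x̄₂=46.562, s₂=4.049, n₂=16
s_p² = [5·4.401² + 15·4.049²]/20 = 17.1385
SE = √(s_p²·(1/6+1/16)) = 1.9818
t = (30.167−46.562)/1.9818 = -8.2731
df = 20

test statistic = -8.273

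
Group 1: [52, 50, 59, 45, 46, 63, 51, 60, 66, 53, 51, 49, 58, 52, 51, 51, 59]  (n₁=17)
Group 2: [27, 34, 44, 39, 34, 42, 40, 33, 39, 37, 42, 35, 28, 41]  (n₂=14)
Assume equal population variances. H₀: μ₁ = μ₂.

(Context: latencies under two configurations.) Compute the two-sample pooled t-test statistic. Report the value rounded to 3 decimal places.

x̄₁=53.882, s₁=5.904, n₁=17
x̄₂=36.786, s₂=5.191, n₂=14
s_p² = [16·5.904² + 13·5.191²]/29 = 31.3145
SE = √(s_p²·(1/17+1/14)) = 2.0196
t = (53.882−36.786)/2.0196 = 8.4654
df = 29

test statistic = 8.465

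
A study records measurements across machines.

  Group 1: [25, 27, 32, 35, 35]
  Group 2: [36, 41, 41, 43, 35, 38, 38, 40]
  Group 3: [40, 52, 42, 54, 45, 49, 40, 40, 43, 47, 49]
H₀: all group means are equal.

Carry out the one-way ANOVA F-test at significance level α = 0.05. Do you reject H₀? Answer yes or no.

Group means [30.80, 39.00, 45.55], grand mean 40.292
SSB = Σnᵢ(x̄ᵢ−x̄)² = 767.431; SSW = ΣΣ(x−x̄ᵢ)² = 387.527
MSB = 767.431/2 = 383.7155; MSW = 387.527/21 = 18.4537
F = MSB/MSW = 20.7934
df = (2, 21)
p-value (upper-tail) = 0.00001
At α=0.05: p < α → reject H₀

reject H₀: yes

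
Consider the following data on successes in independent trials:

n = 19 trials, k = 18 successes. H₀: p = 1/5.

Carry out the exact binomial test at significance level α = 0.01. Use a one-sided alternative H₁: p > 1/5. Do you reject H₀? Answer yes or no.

Exact binomial: n=19, k=18, p₀=1/5=0.2000
P(X≥18) from Σ C(n,i)·p₀^i·(1−p₀)^(n−i)
p-value (one-sided, H₁ greater) = 0.00000
At α=0.01: p < α → reject H₀

reject H₀: yes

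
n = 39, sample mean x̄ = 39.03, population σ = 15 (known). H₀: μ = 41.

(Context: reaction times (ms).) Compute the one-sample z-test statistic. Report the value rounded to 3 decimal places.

SE = σ/√n = 15/√39 = 2.4019
z = (x̄−μ₀)/SE = (39.03−41)/2.4019 = -0.8202

test statistic = -0.820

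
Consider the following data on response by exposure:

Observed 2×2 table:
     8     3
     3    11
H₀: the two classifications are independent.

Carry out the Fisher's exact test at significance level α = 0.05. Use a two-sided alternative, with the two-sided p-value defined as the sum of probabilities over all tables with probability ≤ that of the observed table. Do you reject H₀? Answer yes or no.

reject H₀: yes

Margins: r₁=11, r₂=14, c₁=11, c₂=14, n=25
p_obs = C(11,8)·C(14,3)/C(25,11); sum pmf over tables with pmf ≤ p_obs
p-value (two-sided) = 0.01718
At α=0.05: p < α → reject H₀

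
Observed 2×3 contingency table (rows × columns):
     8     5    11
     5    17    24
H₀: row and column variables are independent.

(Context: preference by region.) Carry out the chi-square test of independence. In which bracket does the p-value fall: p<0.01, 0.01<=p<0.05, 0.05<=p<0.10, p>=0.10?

Row totals [24, 46], col totals [13, 22, 35], n=70
χ² = (8−4.46)²/4.46 + (5−7.54)²/7.54 + (11−12.00)²/12.00 + (5−8.54)²/8.54 + (17−14.46)²/14.46 + (24−23.00)²/23.00 = 5.7167
df = 2
p-value (upper-tail) = 0.05736
→ bracket: 0.05<=p<0.10

p-value bracket: 0.05<=p<0.10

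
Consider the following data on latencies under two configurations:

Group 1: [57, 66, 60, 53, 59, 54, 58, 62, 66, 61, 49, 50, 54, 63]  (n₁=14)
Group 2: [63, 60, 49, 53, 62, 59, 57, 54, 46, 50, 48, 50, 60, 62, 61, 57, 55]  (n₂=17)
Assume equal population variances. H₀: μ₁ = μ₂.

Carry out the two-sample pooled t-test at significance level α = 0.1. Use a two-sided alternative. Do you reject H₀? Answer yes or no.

reject H₀: no

x̄₁=58.000, s₁=5.449, n₁=14
x̄₂=55.647, s₂=5.511, n₂=17
s_p² = [13·5.449² + 16·5.511²]/29 = 30.0649
SE = √(s_p²·(1/14+1/17)) = 1.9789
t = (58.000−55.647)/1.9789 = 1.1890
df = 29
p-value (two-sided) = 0.24408
At α=0.1: p ≥ α → fail to reject H₀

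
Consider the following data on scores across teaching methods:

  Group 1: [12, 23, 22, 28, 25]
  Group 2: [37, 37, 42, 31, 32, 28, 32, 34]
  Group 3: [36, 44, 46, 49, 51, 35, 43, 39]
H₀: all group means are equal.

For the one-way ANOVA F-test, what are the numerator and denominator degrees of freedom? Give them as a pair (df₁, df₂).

degrees of freedom = [2, 18]

k = 3 groups, N = 21 total
df = (k−1, N−k) = (3−1, 21−3) = (2, 18)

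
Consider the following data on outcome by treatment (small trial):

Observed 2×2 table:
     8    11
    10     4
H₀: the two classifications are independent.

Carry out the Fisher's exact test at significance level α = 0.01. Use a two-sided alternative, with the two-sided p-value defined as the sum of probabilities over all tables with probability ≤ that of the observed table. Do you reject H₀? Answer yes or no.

Margins: r₁=19, r₂=14, c₁=18, c₂=15, n=33
p_obs = C(19,8)·C(14,10)/C(33,18); sum pmf over tables with pmf ≤ p_obs
p-value (two-sided) = 0.15821
At α=0.01: p ≥ α → fail to reject H₀

reject H₀: no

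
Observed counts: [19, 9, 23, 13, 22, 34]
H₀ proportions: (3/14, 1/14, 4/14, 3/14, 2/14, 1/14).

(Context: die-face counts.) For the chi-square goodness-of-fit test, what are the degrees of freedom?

degrees of freedom = 5

df = k − 1 = 6 − 1 = 5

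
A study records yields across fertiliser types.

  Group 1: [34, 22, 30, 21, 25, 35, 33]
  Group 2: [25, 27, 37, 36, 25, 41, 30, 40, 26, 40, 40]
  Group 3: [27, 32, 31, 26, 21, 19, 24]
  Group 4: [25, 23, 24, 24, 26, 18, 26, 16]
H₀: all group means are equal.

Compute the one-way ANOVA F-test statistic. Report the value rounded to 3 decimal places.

Group means [28.57, 33.36, 25.71, 22.75], grand mean 28.152
SSB = Σnᵢ(x̄ᵢ−x̄)² = 575.054; SSW = ΣΣ(x−x̄ᵢ)² = 899.188
MSB = 575.054/3 = 191.6847; MSW = 899.188/29 = 31.0065
F = MSB/MSW = 6.1821
df = (3, 29)

test statistic = 6.182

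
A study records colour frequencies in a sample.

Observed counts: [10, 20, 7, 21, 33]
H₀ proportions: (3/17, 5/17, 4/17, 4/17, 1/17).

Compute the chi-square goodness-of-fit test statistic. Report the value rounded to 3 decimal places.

test statistic = 156.496

n = 91; E_i = n·p_i = [16.06, 26.76, 21.41, 21.41, 5.35]
χ² = (10−16.06)²/16.06 + (20−26.76)²/26.76 + (7−21.41)²/21.41 + (21−21.41)²/21.41 + (33−5.35)²/5.35 = 156.4963
df = 4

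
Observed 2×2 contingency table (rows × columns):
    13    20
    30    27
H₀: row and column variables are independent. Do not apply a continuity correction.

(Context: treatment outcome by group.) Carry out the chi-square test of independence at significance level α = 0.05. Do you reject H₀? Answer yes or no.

reject H₀: no

Row totals [33, 57], col totals [43, 47], n=90
χ² = (13−15.77)²/15.77 + (20−17.23)²/17.23 + (30−27.23)²/27.23 + (27−29.77)²/29.77 = 1.4679
df = 1
p-value (upper-tail) = 0.22568
At α=0.05: p ≥ α → fail to reject H₀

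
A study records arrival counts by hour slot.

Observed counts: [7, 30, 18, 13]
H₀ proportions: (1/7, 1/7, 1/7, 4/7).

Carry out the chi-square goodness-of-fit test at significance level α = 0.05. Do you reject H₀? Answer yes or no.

n = 68; E_i = n·p_i = [9.71, 9.71, 9.71, 38.86]
χ² = (7−9.71)²/9.71 + (30−9.71)²/9.71 + (18−9.71)²/9.71 + (13−38.86)²/38.86 = 67.3934
df = 3
p-value (upper-tail) = 0.00000
At α=0.05: p < α → reject H₀

reject H₀: yes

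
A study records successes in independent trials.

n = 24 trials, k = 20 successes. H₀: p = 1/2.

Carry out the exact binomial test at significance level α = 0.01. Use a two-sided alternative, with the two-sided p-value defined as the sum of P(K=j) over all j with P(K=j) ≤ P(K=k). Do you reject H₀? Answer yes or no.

Exact binomial: n=24, k=20, p₀=1/2=0.5000
P(X=j) = C(n,j)·p₀^j·(1−p₀)^(n−j); p = Σ P(X=j) over j with P(X=j) ≤ P(X=20)
p-value (two-sided) = 0.00154
At α=0.01: p < α → reject H₀

reject H₀: yes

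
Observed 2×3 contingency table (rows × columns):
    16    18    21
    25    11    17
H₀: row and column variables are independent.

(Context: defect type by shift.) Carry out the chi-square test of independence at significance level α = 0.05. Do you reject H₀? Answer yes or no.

reject H₀: no

Row totals [55, 53], col totals [41, 29, 38], n=108
χ² = (16−20.88)²/20.88 + (18−14.77)²/14.77 + (21−19.35)²/19.35 + (25−20.12)²/20.12 + (11−14.23)²/14.23 + (17−18.65)²/18.65 = 4.0507
df = 2
p-value (upper-tail) = 0.13195
At α=0.05: p ≥ α → fail to reject H₀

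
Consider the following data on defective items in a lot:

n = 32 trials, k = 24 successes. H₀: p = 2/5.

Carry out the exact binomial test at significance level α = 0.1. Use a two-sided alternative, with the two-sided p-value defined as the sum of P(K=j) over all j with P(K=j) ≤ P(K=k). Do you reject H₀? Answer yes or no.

Exact binomial: n=32, k=24, p₀=2/5=0.4000
P(X=j) = C(n,j)·p₀^j·(1−p₀)^(n−j); p = Σ P(X=j) over j with P(X=j) ≤ P(X=24)
p-value (two-sided) = 0.00008
At α=0.1: p < α → reject H₀

reject H₀: yes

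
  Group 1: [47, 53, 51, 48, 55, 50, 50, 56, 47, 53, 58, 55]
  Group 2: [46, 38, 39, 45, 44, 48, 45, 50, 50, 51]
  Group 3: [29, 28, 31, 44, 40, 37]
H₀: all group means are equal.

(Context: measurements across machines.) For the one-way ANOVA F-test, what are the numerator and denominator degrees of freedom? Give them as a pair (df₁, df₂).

k = 3 groups, N = 28 total
df = (k−1, N−k) = (3−1, 28−3) = (2, 25)

degrees of freedom = [2, 25]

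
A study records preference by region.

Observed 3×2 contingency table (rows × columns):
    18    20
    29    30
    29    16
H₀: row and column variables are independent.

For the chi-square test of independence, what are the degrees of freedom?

df = (r−1)(c−1) = (3−1)·(2−1) = 2

degrees of freedom = 2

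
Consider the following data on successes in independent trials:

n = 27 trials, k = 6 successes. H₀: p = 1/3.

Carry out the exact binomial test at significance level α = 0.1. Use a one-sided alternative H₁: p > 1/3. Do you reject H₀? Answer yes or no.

reject H₀: no

Exact binomial: n=27, k=6, p₀=1/3=0.3333
P(X≥6) from Σ C(n,i)·p₀^i·(1−p₀)^(n−i)
p-value (one-sided, H₁ greater) = 0.92806
At α=0.1: p ≥ α → fail to reject H₀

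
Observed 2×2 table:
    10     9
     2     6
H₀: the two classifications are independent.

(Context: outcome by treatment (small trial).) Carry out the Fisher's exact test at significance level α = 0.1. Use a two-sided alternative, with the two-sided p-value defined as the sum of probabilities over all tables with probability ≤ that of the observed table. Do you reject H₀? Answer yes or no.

Margins: r₁=19, r₂=8, c₁=12, c₂=15, n=27
p_obs = C(19,10)·C(8,2)/C(27,12); sum pmf over tables with pmf ≤ p_obs
p-value (two-sided) = 0.23575
At α=0.1: p ≥ α → fail to reject H₀

reject H₀: no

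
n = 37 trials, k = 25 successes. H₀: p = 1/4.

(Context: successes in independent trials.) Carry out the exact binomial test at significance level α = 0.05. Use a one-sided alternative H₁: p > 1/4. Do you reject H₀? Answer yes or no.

Exact binomial: n=37, k=25, p₀=1/4=0.2500
P(X≥25) from Σ C(n,i)·p₀^i·(1−p₀)^(n−i)
p-value (one-sided, H₁ greater) = 0.00000
At α=0.05: p < α → reject H₀

reject H₀: yes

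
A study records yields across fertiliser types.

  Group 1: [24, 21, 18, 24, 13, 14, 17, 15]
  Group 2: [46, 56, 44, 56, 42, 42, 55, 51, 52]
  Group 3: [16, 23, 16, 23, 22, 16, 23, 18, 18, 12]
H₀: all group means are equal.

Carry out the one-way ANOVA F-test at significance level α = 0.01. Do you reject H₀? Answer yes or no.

reject H₀: yes

Group means [18.25, 49.33, 18.70], grand mean 28.778
SSB = Σnᵢ(x̄ᵢ−x̄)² = 5705.067; SSW = ΣΣ(x−x̄ᵢ)² = 543.600
MSB = 5705.067/2 = 2852.5333; MSW = 543.600/24 = 22.6500
F = MSB/MSW = 125.9397
df = (2, 24)
p-value (upper-tail) = 0.00000
At α=0.01: p < α → reject H₀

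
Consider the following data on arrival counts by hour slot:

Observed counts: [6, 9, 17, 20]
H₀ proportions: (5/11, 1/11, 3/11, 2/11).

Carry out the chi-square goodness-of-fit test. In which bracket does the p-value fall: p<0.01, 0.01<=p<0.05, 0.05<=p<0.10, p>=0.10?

p-value bracket: p<0.01

n = 52; E_i = n·p_i = [23.64, 4.73, 14.18, 9.45]
χ² = (6−23.64)²/23.64 + (9−4.73)²/4.73 + (17−14.18)²/14.18 + (20−9.45)²/9.45 = 29.3436
df = 3
p-value (upper-tail) = 0.00000
→ bracket: p<0.01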